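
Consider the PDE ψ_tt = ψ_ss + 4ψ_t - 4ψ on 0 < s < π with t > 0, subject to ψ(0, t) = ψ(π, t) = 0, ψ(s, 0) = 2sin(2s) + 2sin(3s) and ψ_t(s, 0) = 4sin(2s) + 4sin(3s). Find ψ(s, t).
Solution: Substitute ψ = exp(2t)u.
Then ψ_t = exp(2t)(u_t + 2u), ψ_tt = exp(2t)(u_tt + 4u_t + 4u), ψ_ss = exp(2t)u_ss; substituting and dividing by exp(2t), the lower-order terms cancel: u_tt = u_ss (standard wave equation).
Data for u: u(s,0) = ψ(s,0) = 2sin(2s) + 2sin(3s); u_t(s,0) = ψ_t(s,0) - 2ψ(s,0) = 0. The boundary conditions carry over: u(0,t) = u(π,t) = 0.
Separating variables: u = Σ [A_n cos(ω_n t) + B_n sin(ω_n t)] sin(ns), ω_n = n. From ICs: A_2=2, A_3=2.
So u(s,t) = 2sin(2s)cos(2t) + 2sin(3s)cos(3t), and ψ(s,t) = exp(2t)u(s,t).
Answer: ψ(s, t) = 2exp(2t)sin(2s)cos(2t) + 2exp(2t)sin(3s)cos(3t)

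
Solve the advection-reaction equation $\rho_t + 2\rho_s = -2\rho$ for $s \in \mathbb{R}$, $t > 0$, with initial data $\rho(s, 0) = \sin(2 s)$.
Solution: Substitute $\rho = e^{-2t}u$.
Then $\rho_t = e^{-2t}(u_t - 2u)$, $\rho_s = e^{-2t}u_s$; substituting and dividing by $e^{-2t}$, the lower-order terms cancel: $u_t + 2u_s = 0$ (standard advection equation).
Data for $u$: $u(s,0) = \rho(s,0) = \sin(2 s)$.
By characteristics ($ds/dt = 2$), $u(s,t) = f(s - 2t)$ with $f = u( \cdot , 0)$.
So $u(s,t) = \sin(2 s - 4 t)$, and $\rho(s,t) = e^{-2t}u(s,t)$.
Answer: $\rho(s, t) = e^{-2 t} \sin(2 s - 4 t)$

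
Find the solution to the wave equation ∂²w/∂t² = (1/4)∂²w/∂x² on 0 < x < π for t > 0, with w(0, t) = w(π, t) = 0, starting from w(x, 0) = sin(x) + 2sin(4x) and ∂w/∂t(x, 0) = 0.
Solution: Separating variables: w = Σ [A_n cos(ω_n t) + B_n sin(ω_n t)] sin(nx), ω_n = n/2. From ICs: A_1=1, A_4=2.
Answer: w(x, t) = sin(x)cos(t/2) + 2sin(4x)cos(2t)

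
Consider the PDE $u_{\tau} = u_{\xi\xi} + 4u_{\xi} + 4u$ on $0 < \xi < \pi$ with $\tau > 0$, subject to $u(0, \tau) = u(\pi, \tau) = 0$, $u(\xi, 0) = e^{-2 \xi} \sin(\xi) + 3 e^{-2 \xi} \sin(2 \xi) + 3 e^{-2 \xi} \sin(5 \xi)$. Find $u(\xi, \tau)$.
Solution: Substitute $u = e^{-2\xi}w$.
Then $u_{\xi} = e^{-2\xi}(w_{\xi} - 2w)$, $u_{\xi\xi} = e^{-2\xi}(w_{\xi\xi} - 4w_{\xi} + 4w)$, $u_{\tau} = e^{-2\xi}w_{\tau}$; substituting and dividing by $e^{-2\xi}$, the lower-order terms cancel: $w_{\tau} = w_{\xi\xi}$ (standard heat equation).
Data for $w$: $w(\xi,0) = e^{2\xi}u(\xi,0) = \sin(\xi) + 3 \sin(2 \xi) + 3 \sin(5 \xi)$. The boundary conditions carry over: $w(0,\tau) = w(\pi,\tau) = 0$.
Separating variables: $w = \sum c_n e^{-n^2\tau} \sin(n\xi)$. From $w(\xi,0) = \sin(\xi) + 3 \sin(2 \xi) + 3 \sin(5 \xi)$: $c_1=1, c_2=3, c_5=3$.
So $w(\xi,\tau) = e^{-\tau} \sin(\xi) + 3 e^{-4 \tau} \sin(2 \xi) + 3 e^{-25 \tau} \sin(5 \xi)$, and $u(\xi,\tau) = e^{-2\xi}w(\xi,\tau)$.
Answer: $u(\xi, \tau) = e^{-\tau} e^{-2 \xi} \sin(\xi) + 3 e^{-4 \tau} e^{-2 \xi} \sin(2 \xi) + 3 e^{-25 \tau} e^{-2 \xi} \sin(5 \xi)$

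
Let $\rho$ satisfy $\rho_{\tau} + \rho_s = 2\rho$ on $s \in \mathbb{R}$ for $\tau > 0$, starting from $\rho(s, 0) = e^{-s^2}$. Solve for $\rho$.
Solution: Substitute $\rho = e^{2\tau}u$.
Then $\rho_{\tau} = e^{2\tau}(u_{\tau} + 2u)$, $\rho_s = e^{2\tau}u_s$; substituting and dividing by $e^{2\tau}$, the lower-order terms cancel: $u_{\tau} + u_s = 0$ (standard advection equation).
Data for $u$: $u(s,0) = \rho(s,0) = e^{-s^2}$.
By characteristics ($ds/d\tau = 1$), $u(s,\tau) = f(s - \tau)$ with $f = u( \cdot , 0)$.
So $u(s,\tau) = e^{-(s - \tau)^2}$, and $\rho(s,\tau) = e^{2\tau}u(s,\tau)$.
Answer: $\rho(s, \tau) = e^{2 \tau} e^{-(-\tau + s)^2}$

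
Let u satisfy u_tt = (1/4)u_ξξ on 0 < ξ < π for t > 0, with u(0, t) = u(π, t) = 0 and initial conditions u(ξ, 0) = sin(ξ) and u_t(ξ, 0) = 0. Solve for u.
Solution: Separating variables: u = Σ [A_n cos(ω_n t) + B_n sin(ω_n t)] sin(nξ), ω_n = n/2. From ICs: A_1=1.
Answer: u(ξ, t) = sin(ξ)cos(t/2)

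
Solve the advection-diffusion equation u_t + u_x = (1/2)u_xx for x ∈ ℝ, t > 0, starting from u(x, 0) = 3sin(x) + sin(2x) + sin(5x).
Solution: Moving frame: η = x - t, σ = t, u = w(η,σ), so u_t = w_σ - w_η and u_xx = w_ηη.
Hence u_t + u_x = w_σ and the PDE becomes the heat equation w_σ = (1/2)w_ηη on η ∈ ℝ.
Initial data: w(η,0) = u(η,0) = 3sin(η) + sin(2η) + sin(5η). Each mode sin(nη) decays as exp(-n²σ/2) on ℝ, so w(η,σ) = Σ c_n exp(-n²σ/2) sin(nη) with c_1=3, c_2=1, c_5=1: w(η,σ) = exp(-2σ)sin(2η) + 3exp(-σ/2)sin(η) + exp(-25σ/2)sin(5η).
Substituting back: u(x,t) = w(x - t, t).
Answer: u(x, t) = -exp(-2t)sin(2t - 2x) - 3exp(-t/2)sin(t - x) - exp(-25t/2)sin(5t - 5x)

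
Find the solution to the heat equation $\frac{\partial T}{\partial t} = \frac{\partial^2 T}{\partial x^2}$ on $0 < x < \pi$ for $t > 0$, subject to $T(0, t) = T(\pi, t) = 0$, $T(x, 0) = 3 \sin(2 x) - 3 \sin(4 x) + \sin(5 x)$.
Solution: Using separation of variables $T = X(x)G(t)$:
Eigenfunctions: $\sin(nx)$, $n = 1, 2, 3, \ldots$
General solution: $T(x, t) = \sum c_n \sin(nx) e^{-n^2 t}$
Matching $T(x,0) = 3 \sin(2 x) - 3 \sin(4 x) + \sin(5 x)$ term by term: $c_2=3, c_4=-3, c_5=1$.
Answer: $T(x, t) = 3 e^{-4 t} \sin(2 x) - 3 e^{-16 t} \sin(4 x) + e^{-25 t} \sin(5 x)$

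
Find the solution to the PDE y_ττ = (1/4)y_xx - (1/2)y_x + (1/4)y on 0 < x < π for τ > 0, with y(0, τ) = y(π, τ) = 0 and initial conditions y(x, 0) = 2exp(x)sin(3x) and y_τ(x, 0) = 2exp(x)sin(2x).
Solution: Substitute y = exp(x)u, i.e. u = exp(-x)y.
By the product rule, y_x = exp(x)(u_x + u), y_xx = exp(x)(u_xx + 2u_x + u), y_ττ = exp(x)u_ττ.
Substituting into the PDE and dividing by exp(x): u_ττ = (1/4)(u_xx + 2u_x + u) - (1/2)(u_x + u) + (1/4)u.
The lower-order terms cancel, leaving the standard wave equation u_ττ = (1/4)u_xx.
Initial data for u: u(x,0) = exp(-x)y(x,0) = 2sin(3x); u_τ(x,0) = exp(-x)y_τ(x,0) = 2sin(2x). The boundary conditions carry over: u(0,τ) = u(π,τ) = 0.
Solve for u:
  Using separation of variables u = X(x)T(τ):
  Eigenfunctions: sin(nx), n = 1, 2, 3, ...
  General solution: u(x, τ) = Σ [A_n cos(n τ/2) + B_n sin(n τ/2)] sin(nx)
  From u(x,0) = 2sin(3x): A_3=2. From u_τ(x,0) = 2sin(2x), using u_τ(x,0) = Σ ω_n B_n sin(nx) with ω_n = n/2: B_2 = 2/1 = 2.
Hence u(x,τ) = 2sin(2x)sin(τ) + 2sin(3x)cos(3τ/2).
Transform back: y(x,τ) = exp(x)u(x,τ).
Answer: y(x, τ) = 2exp(x)sin(2x)sin(τ) + 2exp(x)sin(3x)cos(3τ/2)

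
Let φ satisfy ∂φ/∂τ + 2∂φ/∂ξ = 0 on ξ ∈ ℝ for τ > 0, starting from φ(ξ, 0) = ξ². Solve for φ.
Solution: By characteristics (dξ/dτ = 2), φ(ξ,τ) = f(ξ - 2τ) with f = φ(·, 0).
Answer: φ(ξ, τ) = ξ² - 4ξτ + 4τ²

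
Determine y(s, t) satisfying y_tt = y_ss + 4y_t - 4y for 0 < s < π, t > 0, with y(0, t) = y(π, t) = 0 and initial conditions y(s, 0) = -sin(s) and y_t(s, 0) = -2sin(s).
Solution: Substitute y = exp(2t)u.
Then y_t = exp(2t)(u_t + 2u), y_tt = exp(2t)(u_tt + 4u_t + 4u), y_ss = exp(2t)u_ss; substituting and dividing by exp(2t), the lower-order terms cancel: u_tt = u_ss (standard wave equation).
Data for u: u(s,0) = y(s,0) = -sin(s); u_t(s,0) = y_t(s,0) - 2y(s,0) = 0. The boundary conditions carry over: u(0,t) = u(π,t) = 0.
Separating variables: u = Σ [A_n cos(ω_n t) + B_n sin(ω_n t)] sin(ns), ω_n = n. From ICs: A_1=-1.
So u(s,t) = -sin(s)cos(t), and y(s,t) = exp(2t)u(s,t).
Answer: y(s, t) = -exp(2t)sin(s)cos(t)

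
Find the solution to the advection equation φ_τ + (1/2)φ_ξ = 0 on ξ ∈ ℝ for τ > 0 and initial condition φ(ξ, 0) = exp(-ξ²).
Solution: By characteristics (dξ/dτ = 1/2), φ(ξ,τ) = f(ξ - (1/2)τ) with f = φ(·, 0).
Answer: φ(ξ, τ) = exp(-(ξ - τ/2)²)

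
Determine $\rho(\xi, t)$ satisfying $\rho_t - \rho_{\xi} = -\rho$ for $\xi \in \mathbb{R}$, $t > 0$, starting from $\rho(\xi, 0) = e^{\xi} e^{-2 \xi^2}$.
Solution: Substitute $\rho = e^{\xi}u$, i.e. $u = e^{-\xi}\rho$.
By the product rule, $\rho_{\xi} = e^{\xi}(u_{\xi} + u)$, $\rho_t = e^{\xi}u_t$.
Substituting into the PDE and dividing by $e^{\xi}$: $u_t - (u_{\xi} + u) = -u$.
The lower-order terms cancel, leaving the standard advection equation $u_t - u_{\xi} = 0$.
Initial data for $u$: $u(\xi,0) = e^{-\xi}\rho(\xi,0) = e^{-2 \xi^2}$.
Solve for $u$:
  By method of characteristics (waves move left with speed 1):
  Along characteristics $\xi + t =$ const, $u$ is constant, so $u(\xi,t) = f(\xi + t)$ with $f = u( \cdot , 0)$.
Hence $u(\xi,t) = e^{-2 (t + \xi)^2}$.
Transform back: $\rho(\xi,t) = e^{\xi}u(\xi,t)$.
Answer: $\rho(\xi, t) = e^{\xi} e^{-2 (\xi + t)^2}$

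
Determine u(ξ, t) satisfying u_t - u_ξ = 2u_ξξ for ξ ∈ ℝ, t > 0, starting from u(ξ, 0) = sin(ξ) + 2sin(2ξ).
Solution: Change to a moving frame: let η = ξ + t, σ = t and write u(ξ,t) = w(η,σ).
By the chain rule u_t = w_σ + w_η, u_ξ = w_η, u_ξξ = w_ηη.
Then u_t - u_ξ = w_σ: the advection term cancels and the PDE becomes the heat equation w_σ = 2w_ηη on η ∈ ℝ.
Initial data: w(η,0) = u(η,0) = sin(η) + 2sin(2η).
On η ∈ ℝ each mode satisfies (sin(nη))″ = -n² sin(nη), so exp(-2n²σ) sin(nη) solves the heat equation; by superposition w(η,σ) = Σ c_n exp(-2n²σ) sin(nη).
Reading off the coefficients: c_1=1, c_2=2, so w(η,σ) = exp(-2σ)sin(η) + 2exp(-8σ)sin(2η).
Substituting back η = ξ + t, σ = t: u(ξ,t) = w(ξ + t, t).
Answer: u(ξ, t) = exp(-2t)sin(t + ξ) + 2exp(-8t)sin(2t + 2ξ)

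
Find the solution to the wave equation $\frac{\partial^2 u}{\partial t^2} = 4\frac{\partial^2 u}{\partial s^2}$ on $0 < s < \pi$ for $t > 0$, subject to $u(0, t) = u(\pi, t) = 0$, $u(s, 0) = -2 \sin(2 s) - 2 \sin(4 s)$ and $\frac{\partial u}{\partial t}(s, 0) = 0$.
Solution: Using separation of variables $u = X(s)T(t)$:
Eigenfunctions: $\sin(ns)$, $n = 1, 2, 3, \ldots$
General solution: $u(s, t) = \sum [A_n \cos(2n t) + B_n \sin(2n t)] \sin(ns)$
From $u(s,0) = -2 \sin(2 s) - 2 \sin(4 s)$: $A_2=-2, A_4=-2$. From $u_t(s,0) = 0$: all $B_n = 0$.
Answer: $u(s, t) = -2 \sin(2 s) \cos(4 t) - 2 \sin(4 s) \cos(8 t)$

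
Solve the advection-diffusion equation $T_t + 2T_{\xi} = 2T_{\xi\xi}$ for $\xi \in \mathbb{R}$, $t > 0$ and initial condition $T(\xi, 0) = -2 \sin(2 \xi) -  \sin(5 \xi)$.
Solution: Moving frame: $\eta = \xi - 2t$, $\sigma = t$, $T = u(\eta,\sigma)$, so $T_t = u_{\sigma} - 2u_{\eta}$ and $T_{\xi\xi} = u_{\eta\eta}$.
Hence $T_t + 2T_{\xi} = u_{\sigma}$ and the PDE becomes the heat equation $u_{\sigma} = 2u_{\eta\eta}$ on $\eta \in \mathbb{R}$.
Initial data: $u(\eta,0) = T(\eta,0) = -2 \sin(2 \eta) - \sin(5 \eta)$. Each mode $\sin(n\eta)$ decays as $e^{-2n^2\sigma}$ on $\mathbb{R}$, so $u(\eta,\sigma) = \sum c_n e^{-2n^2\sigma} \sin(n\eta)$ with $c_2=-2, c_5=-1$: $u(\eta,\sigma) = -2 e^{-8 \sigma} \sin(2 \eta) - e^{-50 \sigma} \sin(5 \eta)$.
Substituting back: $T(\xi,t) = u(\xi - 2t, t)$.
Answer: $T(\xi, t) = -2 e^{-8 t} \sin(2 \xi - 4 t) -  e^{-50 t} \sin(5 \xi - 10 t)$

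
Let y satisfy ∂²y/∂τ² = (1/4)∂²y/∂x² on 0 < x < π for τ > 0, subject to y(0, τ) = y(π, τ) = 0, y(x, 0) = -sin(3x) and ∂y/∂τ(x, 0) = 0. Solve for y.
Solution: Using separation of variables y = X(x)T(τ):
Eigenfunctions: sin(nx), n = 1, 2, 3, ...
General solution: y(x, τ) = Σ [A_n cos(n τ/2) + B_n sin(n τ/2)] sin(nx)
From y(x,0) = -sin(3x): A_3=-1. From y_τ(x,0) = 0: all B_n = 0.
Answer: y(x, τ) = -sin(3x)cos(3τ/2)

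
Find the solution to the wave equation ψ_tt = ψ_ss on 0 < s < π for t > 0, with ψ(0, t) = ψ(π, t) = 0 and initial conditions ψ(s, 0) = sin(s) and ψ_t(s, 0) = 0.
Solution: Separating variables: ψ = Σ [A_n cos(ω_n t) + B_n sin(ω_n t)] sin(ns), ω_n = n. From ICs: A_1=1.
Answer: ψ(s, t) = sin(s)cos(t)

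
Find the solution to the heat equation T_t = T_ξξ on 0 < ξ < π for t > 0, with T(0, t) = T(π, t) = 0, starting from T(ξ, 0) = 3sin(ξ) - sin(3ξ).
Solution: Separating variables: T = Σ c_n exp(-n²t) sin(nξ). From T(ξ,0) = 3sin(ξ) - sin(3ξ): c_1=3, c_3=-1.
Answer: T(ξ, t) = 3exp(-t)sin(ξ) - exp(-9t)sin(3ξ)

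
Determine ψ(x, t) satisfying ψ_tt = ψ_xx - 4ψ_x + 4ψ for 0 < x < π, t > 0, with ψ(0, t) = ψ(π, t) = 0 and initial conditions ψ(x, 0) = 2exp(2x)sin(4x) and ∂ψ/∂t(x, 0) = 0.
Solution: Substitute ψ = exp(2x)u, i.e. u = exp(-2x)ψ.
By the product rule, ψ_x = exp(2x)(u_x + 2u), ψ_xx = exp(2x)(u_xx + 4u_x + 4u), ψ_tt = exp(2x)u_tt.
Substituting into the PDE and dividing by exp(2x): u_tt = (u_xx + 4u_x + 4u) - 4(u_x + 2u) + 4u.
The lower-order terms cancel, leaving the standard wave equation u_tt = u_xx.
Initial data for u: u(x,0) = exp(-2x)ψ(x,0) = 2sin(4x); u_t(x,0) = exp(-2x)ψ_t(x,0) = 0. The boundary conditions carry over: u(0,t) = u(π,t) = 0.
Solve for u:
  Using separation of variables u = X(x)T(t):
  Eigenfunctions: sin(nx), n = 1, 2, 3, ...
  General solution: u(x, t) = Σ [A_n cos(n t) + B_n sin(n t)] sin(nx)
  From u(x,0) = 2sin(4x): A_4=2. From u_t(x,0) = 0: all B_n = 0.
Hence u(x,t) = 2sin(4x)cos(4t).
Transform back: ψ(x,t) = exp(2x)u(x,t).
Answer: ψ(x, t) = 2exp(2x)sin(4x)cos(4t)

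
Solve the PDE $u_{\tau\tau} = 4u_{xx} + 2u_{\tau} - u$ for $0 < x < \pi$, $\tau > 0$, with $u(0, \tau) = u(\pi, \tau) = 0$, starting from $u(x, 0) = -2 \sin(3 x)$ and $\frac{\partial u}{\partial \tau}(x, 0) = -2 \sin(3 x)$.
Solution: Substitute $u = e^{\tau}w$.
Then $u_{\tau} = e^{\tau}(w_{\tau} + w)$, $u_{\tau\tau} = e^{\tau}(w_{\tau\tau} + 2w_{\tau} + w)$, $u_{xx} = e^{\tau}w_{xx}$; substituting and dividing by $e^{\tau}$, the lower-order terms cancel: $w_{\tau\tau} = 4w_{xx}$ (standard wave equation).
Data for $w$: $w(x,0) = u(x,0) = -2 \sin(3 x)$; $w_{\tau}(x,0) = u_{\tau}(x,0) - u(x,0) = 0$. The boundary conditions carry over: $w(0,\tau) = w(\pi,\tau) = 0$.
Separating variables: $w = \sum [A_n \cos(\omega_n \tau) + B_n \sin(\omega_n \tau)] \sin(nx)$, $\omega_n = 2n$. From ICs: $A_3=-2$.
So $w(x,\tau) = -2 \sin(3 x) \cos(6 \tau)$, and $u(x,\tau) = e^{\tau}w(x,\tau)$.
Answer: $u(x, \tau) = -2 e^{\tau} \sin(3 x) \cos(6 \tau)$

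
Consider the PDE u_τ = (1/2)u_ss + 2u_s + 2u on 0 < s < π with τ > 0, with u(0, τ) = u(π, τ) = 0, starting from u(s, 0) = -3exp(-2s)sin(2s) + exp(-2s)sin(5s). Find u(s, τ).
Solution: Substitute u = exp(-2s)w.
Then u_s = exp(-2s)(w_s - 2w), u_ss = exp(-2s)(w_ss - 4w_s + 4w), u_τ = exp(-2s)w_τ; substituting and dividing by exp(-2s), the lower-order terms cancel: w_τ = (1/2)w_ss (standard heat equation).
Data for w: w(s,0) = exp(2s)u(s,0) = -3sin(2s) + sin(5s). The boundary conditions carry over: w(0,τ) = w(π,τ) = 0.
Separating variables: w = Σ c_n exp(-n²τ/2) sin(ns). From w(s,0) = -3sin(2s) + sin(5s): c_2=-3, c_5=1.
So w(s,τ) = -3exp(-2τ)sin(2s) + exp(-25τ/2)sin(5s), and u(s,τ) = exp(-2s)w(s,τ).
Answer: u(s, τ) = -3exp(-2s)exp(-2τ)sin(2s) + exp(-2s)exp(-25τ/2)sin(5s)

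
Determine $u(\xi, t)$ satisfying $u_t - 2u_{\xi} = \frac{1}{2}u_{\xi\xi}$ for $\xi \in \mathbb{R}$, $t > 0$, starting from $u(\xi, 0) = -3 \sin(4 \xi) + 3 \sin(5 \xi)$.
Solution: Change to a moving frame: let $\eta = \xi + 2t$, $\sigma = t$ and write $u(\xi,t) = w(\eta,\sigma)$.
By the chain rule $u_t = w_{\sigma} + 2w_{\eta}$, $u_{\xi} = w_{\eta}$, $u_{\xi\xi} = w_{\eta\eta}$.
Then $u_t - 2u_{\xi} = w_{\sigma}$: the advection term cancels and the PDE becomes the heat equation $w_{\sigma} = \frac{1}{2}w_{\eta\eta}$ on $\eta \in \mathbb{R}$.
Initial data: $w(\eta,0) = u(\eta,0) = -3 \sin(4 \eta) + 3 \sin(5 \eta)$.
On $\eta \in \mathbb{R}$ each mode satisfies $(\sin(n\eta))'' = -n^2 \sin(n\eta)$, so $e^{-n^2\sigma/2} \sin(n\eta)$ solves the heat equation; by superposition $w(\eta,\sigma) = \sum c_n e^{-n^2\sigma/2} \sin(n\eta)$.
Reading off the coefficients: $c_4=-3, c_5=3$, so $w(\eta,\sigma) = -3 e^{-8 \sigma} \sin(4 \eta) + 3 e^{-25 \sigma/2} \sin(5 \eta)$.
Substituting back $\eta = \xi + 2t$, $\sigma = t$: $u(\xi,t) = w(\xi + 2t, t)$.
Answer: $u(\xi, t) = -3 e^{-8 t} \sin(4 \xi + 8 t) + 3 e^{-25 t/2} \sin(5 \xi + 10 t)$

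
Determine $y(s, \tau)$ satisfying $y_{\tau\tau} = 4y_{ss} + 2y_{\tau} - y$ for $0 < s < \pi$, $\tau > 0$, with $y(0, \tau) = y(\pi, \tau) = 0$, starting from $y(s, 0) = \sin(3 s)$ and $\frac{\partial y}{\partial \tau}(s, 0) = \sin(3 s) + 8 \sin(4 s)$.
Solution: Substitute $y = e^{\tau}u$, i.e. $u = e^{-\tau}y$.
By the product rule, $y_{\tau} = e^{\tau}(u_{\tau} + u)$, $y_{\tau\tau} = e^{\tau}(u_{\tau\tau} + 2u_{\tau} + u)$, $y_{ss} = e^{\tau}u_{ss}$.
Substituting into the PDE and dividing by $e^{\tau}$: $u_{\tau\tau} + 2u_{\tau} + u = 4u_{ss} + 2(u_{\tau} + u) - u$.
The lower-order terms cancel, leaving the standard wave equation $u_{\tau\tau} = 4u_{ss}$.
Initial data for $u$: $u(s,0) = y(s,0) = \sin(3 s)$; $u_{\tau}(s,0) = y_{\tau}(s,0) - y(s,0) = 8 \sin(4 s)$. The boundary conditions carry over: $u(0,\tau) = u(\pi,\tau) = 0$.
Solve for $u$:
  Using separation of variables $u = X(s)T(\tau)$:
  Eigenfunctions: $\sin(ns)$, $n = 1, 2, 3, \ldots$
  General solution: $u(s, \tau) = \sum [A_n \cos(2n \tau) + B_n \sin(2n \tau)] \sin(ns)$
  From $u(s,0) = \sin(3 s)$: $A_3=1$. From $u_{\tau}(s,0) = 8 \sin(4 s)$, using $u_{\tau}(s,0) = \sum \omega_n B_n \sin(ns)$ with $\omega_n = 2n$: $B_4 = 8/8 = 1$.
Hence $u(s,\tau) = \sin(3 s) \cos(6 \tau) + \sin(4 s) \sin(8 \tau)$.
Transform back: $y(s,\tau) = e^{\tau}u(s,\tau)$.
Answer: $y(s, \tau) = e^{\tau} \sin(8 \tau) \sin(4 s) + e^{\tau} \sin(3 s) \cos(6 \tau)$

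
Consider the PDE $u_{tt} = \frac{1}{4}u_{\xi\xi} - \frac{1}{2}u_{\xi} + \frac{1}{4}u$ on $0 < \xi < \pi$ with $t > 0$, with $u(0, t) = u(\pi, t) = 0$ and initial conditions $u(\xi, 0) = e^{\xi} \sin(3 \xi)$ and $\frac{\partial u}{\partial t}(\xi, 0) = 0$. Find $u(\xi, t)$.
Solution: Substitute $u = e^{\xi}w$, i.e. $w = e^{-\xi}u$.
By the product rule, $u_{\xi} = e^{\xi}(w_{\xi} + w)$, $u_{\xi\xi} = e^{\xi}(w_{\xi\xi} + 2w_{\xi} + w)$, $u_{tt} = e^{\xi}w_{tt}$.
Substituting into the PDE and dividing by $e^{\xi}$: $w_{tt} = \frac{1}{4}(w_{\xi\xi} + 2w_{\xi} + w) - \frac{1}{2}(w_{\xi} + w) + \frac{1}{4}w$.
The lower-order terms cancel, leaving the standard wave equation $w_{tt} = \frac{1}{4}w_{\xi\xi}$.
Initial data for $w$: $w(\xi,0) = e^{-\xi}u(\xi,0) = \sin(3 \xi)$; $w_t(\xi,0) = e^{-\xi}u_t(\xi,0) = 0$. The boundary conditions carry over: $w(0,t) = w(\pi,t) = 0$.
Solve for $w$:
  Using separation of variables $w = X(\xi)T(t)$:
  Eigenfunctions: $\sin(n\xi)$, $n = 1, 2, 3, \ldots$
  General solution: $w(\xi, t) = \sum [A_n \cos(n t/2) + B_n \sin(n t/2)] \sin(n\xi)$
  From $w(\xi,0) = \sin(3 \xi)$: $A_3=1$. From $w_t(\xi,0) = 0$: all $B_n = 0$.
Hence $w(\xi,t) = \sin(3 \xi) \cos(3 t/2)$.
Transform back: $u(\xi,t) = e^{\xi}w(\xi,t)$.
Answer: $u(\xi, t) = e^{\xi} \sin(3 \xi) \cos(3 t/2)$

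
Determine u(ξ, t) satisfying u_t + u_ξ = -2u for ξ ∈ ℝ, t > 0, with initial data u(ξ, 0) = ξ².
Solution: Substitute u = exp(-2t)w, i.e. w = exp(2t)u.
By the product rule, u_t = exp(-2t)(w_t - 2w), u_ξ = exp(-2t)w_ξ.
Substituting into the PDE and dividing by exp(-2t): w_t - 2w + w_ξ = -2w.
The lower-order terms cancel, leaving the standard advection equation w_t + w_ξ = 0.
Initial data for w: w(ξ,0) = u(ξ,0) = ξ².
Solve for w:
  By method of characteristics (waves move right with speed 1):
  Along characteristics ξ - t = const, w is constant, so w(ξ,t) = f(ξ - t) with f = w(·, 0).
Hence w(ξ,t) = t² - 2tξ + ξ².
Transform back: u(ξ,t) = exp(-2t)w(ξ,t).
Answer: u(ξ, t) = t²exp(-2t) - 2tξexp(-2t) + ξ²exp(-2t)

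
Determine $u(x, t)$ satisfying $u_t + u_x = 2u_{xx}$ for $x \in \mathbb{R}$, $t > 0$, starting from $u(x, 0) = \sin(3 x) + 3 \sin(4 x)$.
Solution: Moving frame: $\eta = x - t$, $\sigma = t$, $u = w(\eta,\sigma)$, so $u_t = w_{\sigma} - w_{\eta}$ and $u_{xx} = w_{\eta\eta}$.
Hence $u_t + u_x = w_{\sigma}$ and the PDE becomes the heat equation $w_{\sigma} = 2w_{\eta\eta}$ on $\eta \in \mathbb{R}$.
Initial data: $w(\eta,0) = u(\eta,0) = \sin(3 \eta) + 3 \sin(4 \eta)$. Each mode $\sin(n\eta)$ decays as $e^{-2n^2\sigma}$ on $\mathbb{R}$, so $w(\eta,\sigma) = \sum c_n e^{-2n^2\sigma} \sin(n\eta)$ with $c_3=1, c_4=3$: $w(\eta,\sigma) = e^{-18 \sigma} \sin(3 \eta) + 3 e^{-32 \sigma} \sin(4 \eta)$.
Substituting back: $u(x,t) = w(x - t, t)$.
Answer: $u(x, t) = - e^{-18 t} \sin(3 t - 3 x) - 3 e^{-32 t} \sin(4 t - 4 x)$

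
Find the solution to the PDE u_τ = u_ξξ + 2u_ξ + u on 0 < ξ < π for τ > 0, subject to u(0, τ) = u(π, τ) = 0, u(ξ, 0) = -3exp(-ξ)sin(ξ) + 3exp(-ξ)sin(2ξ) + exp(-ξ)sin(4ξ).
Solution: Substitute u = exp(-ξ)w.
Then u_ξ = exp(-ξ)(w_ξ - w), u_ξξ = exp(-ξ)(w_ξξ - 2w_ξ + w), u_τ = exp(-ξ)w_τ; substituting and dividing by exp(-ξ), the lower-order terms cancel: w_τ = w_ξξ (standard heat equation).
Data for w: w(ξ,0) = exp(ξ)u(ξ,0) = -3sin(ξ) + 3sin(2ξ) + sin(4ξ). The boundary conditions carry over: w(0,τ) = w(π,τ) = 0.
Separating variables: w = Σ c_n exp(-n²τ) sin(nξ). From w(ξ,0) = -3sin(ξ) + 3sin(2ξ) + sin(4ξ): c_1=-3, c_2=3, c_4=1.
So w(ξ,τ) = -3exp(-τ)sin(ξ) + 3exp(-4τ)sin(2ξ) + exp(-16τ)sin(4ξ), and u(ξ,τ) = exp(-ξ)w(ξ,τ).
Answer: u(ξ, τ) = -3exp(-ξ)exp(-τ)sin(ξ) + 3exp(-ξ)exp(-4τ)sin(2ξ) + exp(-ξ)exp(-16τ)sin(4ξ)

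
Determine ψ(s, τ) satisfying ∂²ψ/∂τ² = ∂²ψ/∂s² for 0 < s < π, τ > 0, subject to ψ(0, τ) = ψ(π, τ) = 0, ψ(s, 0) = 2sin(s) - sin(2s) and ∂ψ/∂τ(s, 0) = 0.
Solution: Using separation of variables ψ = X(s)T(τ):
Eigenfunctions: sin(ns), n = 1, 2, 3, ...
General solution: ψ(s, τ) = Σ [A_n cos(n τ) + B_n sin(n τ)] sin(ns)
From ψ(s,0) = 2sin(s) - sin(2s): A_1=2, A_2=-1. From ψ_τ(s,0) = 0: all B_n = 0.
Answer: ψ(s, τ) = 2sin(s)cos(τ) - sin(2s)cos(2τ)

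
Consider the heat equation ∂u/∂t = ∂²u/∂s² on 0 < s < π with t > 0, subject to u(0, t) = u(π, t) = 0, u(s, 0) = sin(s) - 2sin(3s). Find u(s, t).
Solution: Separating variables: u = Σ c_n exp(-n²t) sin(ns). From u(s,0) = sin(s) - 2sin(3s): c_1=1, c_3=-2.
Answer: u(s, t) = exp(-t)sin(s) - 2exp(-9t)sin(3s)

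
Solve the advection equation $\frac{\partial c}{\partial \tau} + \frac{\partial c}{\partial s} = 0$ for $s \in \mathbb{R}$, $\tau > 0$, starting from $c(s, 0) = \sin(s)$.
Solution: By method of characteristics (waves move right with speed 1):
Along characteristics $s - \tau =$ const, $c$ is constant, so $c(s,\tau) = f(s - \tau)$ with $f = c( \cdot , 0)$.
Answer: $c(s, \tau) = - \sin(\tau - s)$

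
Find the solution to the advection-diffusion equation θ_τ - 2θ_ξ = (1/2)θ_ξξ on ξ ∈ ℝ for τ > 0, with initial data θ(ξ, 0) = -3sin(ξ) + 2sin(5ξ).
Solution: Moving frame: η = ξ + 2τ, σ = τ, θ = u(η,σ), so θ_τ = u_σ + 2u_η and θ_ξξ = u_ηη.
Hence θ_τ - 2θ_ξ = u_σ and the PDE becomes the heat equation u_σ = (1/2)u_ηη on η ∈ ℝ.
Initial data: u(η,0) = θ(η,0) = -3sin(η) + 2sin(5η). Each mode sin(nη) decays as exp(-n²σ/2) on ℝ, so u(η,σ) = Σ c_n exp(-n²σ/2) sin(nη) with c_1=-3, c_5=2: u(η,σ) = -3exp(-σ/2)sin(η) + 2exp(-25σ/2)sin(5η).
Substituting back: θ(ξ,τ) = u(ξ + 2τ, τ).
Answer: θ(ξ, τ) = -3exp(-τ/2)sin(ξ + 2τ) + 2exp(-25τ/2)sin(5ξ + 10τ)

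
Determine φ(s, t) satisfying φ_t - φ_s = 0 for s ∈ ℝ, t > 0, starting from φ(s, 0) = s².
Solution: By characteristics (ds/dt = -1), φ(s,t) = f(s + t) with f = φ(·, 0).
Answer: φ(s, t) = s² + 2st + t²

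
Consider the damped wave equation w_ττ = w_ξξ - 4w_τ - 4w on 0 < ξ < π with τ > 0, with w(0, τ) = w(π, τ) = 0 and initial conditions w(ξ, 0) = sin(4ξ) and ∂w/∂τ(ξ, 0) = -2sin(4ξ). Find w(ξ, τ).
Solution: Substitute w = exp(-2τ)u.
Then w_τ = exp(-2τ)(u_τ - 2u), w_ττ = exp(-2τ)(u_ττ - 4u_τ + 4u), w_ξξ = exp(-2τ)u_ξξ; substituting and dividing by exp(-2τ), the lower-order terms cancel: u_ττ = u_ξξ (standard wave equation).
Data for u: u(ξ,0) = w(ξ,0) = sin(4ξ); u_τ(ξ,0) = w_τ(ξ,0) + 2w(ξ,0) = 0. The boundary conditions carry over: u(0,τ) = u(π,τ) = 0.
Separating variables: u = Σ [A_n cos(ω_n τ) + B_n sin(ω_n τ)] sin(nξ), ω_n = n. From ICs: A_4=1.
So u(ξ,τ) = sin(4ξ)cos(4τ), and w(ξ,τ) = exp(-2τ)u(ξ,τ).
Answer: w(ξ, τ) = exp(-2τ)sin(4ξ)cos(4τ)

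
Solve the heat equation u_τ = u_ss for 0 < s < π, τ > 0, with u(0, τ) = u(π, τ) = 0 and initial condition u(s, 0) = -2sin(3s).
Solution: Separating variables: u = Σ c_n exp(-n²τ) sin(ns). From u(s,0) = -2sin(3s): c_3=-2.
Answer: u(s, τ) = -2exp(-9τ)sin(3s)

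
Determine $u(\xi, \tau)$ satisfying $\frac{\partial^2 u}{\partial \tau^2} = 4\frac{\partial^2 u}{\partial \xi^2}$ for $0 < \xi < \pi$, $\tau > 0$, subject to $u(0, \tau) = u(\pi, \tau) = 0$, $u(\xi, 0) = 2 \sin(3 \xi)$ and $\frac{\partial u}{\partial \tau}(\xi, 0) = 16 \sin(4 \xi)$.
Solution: Separating variables: $u = \sum [A_n \cos(\omega_n \tau) + B_n \sin(\omega_n \tau)] \sin(n\xi)$, $\omega_n = 2n$. From ICs ($B_n$ = velocity coefficient / $\omega_n$): $A_3=2, B_4=2$.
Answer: $u(\xi, \tau) = 2 \sin(8 \tau) \sin(4 \xi) + 2 \sin(3 \xi) \cos(6 \tau)$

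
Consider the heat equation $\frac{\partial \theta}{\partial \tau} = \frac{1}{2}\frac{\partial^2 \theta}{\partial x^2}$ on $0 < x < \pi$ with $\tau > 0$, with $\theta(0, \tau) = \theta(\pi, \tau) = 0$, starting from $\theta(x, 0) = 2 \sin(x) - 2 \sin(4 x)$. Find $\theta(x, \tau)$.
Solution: Using separation of variables $\theta = X(x)G(\tau)$:
Eigenfunctions: $\sin(nx)$, $n = 1, 2, 3, \ldots$
General solution: $\theta(x, \tau) = \sum c_n \sin(nx) e^{-n^2 \tau/2}$
Matching $\theta(x,0) = 2 \sin(x) - 2 \sin(4 x)$ term by term: $c_1=2, c_4=-2$.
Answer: $\theta(x, \tau) = -2 e^{-8 \tau} \sin(4 x) + 2 e^{-\tau/2} \sin(x)$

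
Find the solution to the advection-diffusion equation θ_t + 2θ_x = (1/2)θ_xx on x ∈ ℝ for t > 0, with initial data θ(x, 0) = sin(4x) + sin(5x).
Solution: Change to a moving frame: let η = x - 2t, σ = t and write θ(x,t) = u(η,σ).
By the chain rule θ_t = u_σ - 2u_η, θ_x = u_η, θ_xx = u_ηη.
Then θ_t + 2θ_x = u_σ: the advection term cancels and the PDE becomes the heat equation u_σ = (1/2)u_ηη on η ∈ ℝ.
Initial data: u(η,0) = θ(η,0) = sin(4η) + sin(5η).
On η ∈ ℝ each mode satisfies (sin(nη))″ = -n² sin(nη), so exp(-n²σ/2) sin(nη) solves the heat equation; by superposition u(η,σ) = Σ c_n exp(-n²σ/2) sin(nη).
Reading off the coefficients: c_4=1, c_5=1, so u(η,σ) = exp(-8σ)sin(4η) + exp(-25σ/2)sin(5η).
Substituting back η = x - 2t, σ = t: θ(x,t) = u(x - 2t, t).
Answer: θ(x, t) = -exp(-8t)sin(8t - 4x) - exp(-25t/2)sin(10t - 5x)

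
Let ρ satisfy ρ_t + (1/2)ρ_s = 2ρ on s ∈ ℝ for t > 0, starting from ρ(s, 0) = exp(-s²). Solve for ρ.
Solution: Substitute ρ = exp(2t)u, i.e. u = exp(-2t)ρ.
By the product rule, ρ_t = exp(2t)(u_t + 2u), ρ_s = exp(2t)u_s.
Substituting into the PDE and dividing by exp(2t): u_t + 2u + (1/2)u_s = 2u.
The lower-order terms cancel, leaving the standard advection equation u_t + (1/2)u_s = 0.
Initial data for u: u(s,0) = ρ(s,0) = exp(-s²).
Solve for u:
  By method of characteristics (waves move right with speed 1/2):
  Along characteristics s - (1/2)t = const, u is constant, so u(s,t) = f(s - (1/2)t) with f = u(·, 0).
Hence u(s,t) = exp(-(s - t/2)²).
Transform back: ρ(s,t) = exp(2t)u(s,t).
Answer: ρ(s, t) = exp(2t)exp(-(s - t/2)²)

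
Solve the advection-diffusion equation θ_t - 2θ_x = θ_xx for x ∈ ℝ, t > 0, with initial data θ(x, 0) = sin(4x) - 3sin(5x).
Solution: Moving frame: η = x + 2t, σ = t, θ = u(η,σ), so θ_t = u_σ + 2u_η and θ_xx = u_ηη.
Hence θ_t - 2θ_x = u_σ and the PDE becomes the heat equation u_σ = u_ηη on η ∈ ℝ.
Initial data: u(η,0) = θ(η,0) = sin(4η) - 3sin(5η). Each mode sin(nη) decays as exp(-n²σ) on ℝ, so u(η,σ) = Σ c_n exp(-n²σ) sin(nη) with c_4=1, c_5=-3: u(η,σ) = exp(-16σ)sin(4η) - 3exp(-25σ)sin(5η).
Substituting back: θ(x,t) = u(x + 2t, t).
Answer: θ(x, t) = exp(-16t)sin(8t + 4x) - 3exp(-25t)sin(10t + 5x)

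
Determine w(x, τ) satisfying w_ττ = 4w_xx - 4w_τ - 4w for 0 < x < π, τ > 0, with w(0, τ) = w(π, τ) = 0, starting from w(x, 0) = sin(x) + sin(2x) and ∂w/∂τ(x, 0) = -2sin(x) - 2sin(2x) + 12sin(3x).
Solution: Substitute w = exp(-2τ)u.
Then w_τ = exp(-2τ)(u_τ - 2u), w_ττ = exp(-2τ)(u_ττ - 4u_τ + 4u), w_xx = exp(-2τ)u_xx; substituting and dividing by exp(-2τ), the lower-order terms cancel: u_ττ = 4u_xx (standard wave equation).
Data for u: u(x,0) = w(x,0) = sin(x) + sin(2x); u_τ(x,0) = w_τ(x,0) + 2w(x,0) = 12sin(3x). The boundary conditions carry over: u(0,τ) = u(π,τ) = 0.
Separating variables: u = Σ [A_n cos(ω_n τ) + B_n sin(ω_n τ)] sin(nx), ω_n = 2n. From ICs (B_n = velocity coefficient / ω_n): A_1=1, A_2=1, B_3=2.
So u(x,τ) = sin(x)cos(2τ) + sin(2x)cos(4τ) + 2sin(3x)sin(6τ), and w(x,τ) = exp(-2τ)u(x,τ).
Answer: w(x, τ) = exp(-2τ)sin(x)cos(2τ) + exp(-2τ)sin(2x)cos(4τ) + 2exp(-2τ)sin(3x)sin(6τ)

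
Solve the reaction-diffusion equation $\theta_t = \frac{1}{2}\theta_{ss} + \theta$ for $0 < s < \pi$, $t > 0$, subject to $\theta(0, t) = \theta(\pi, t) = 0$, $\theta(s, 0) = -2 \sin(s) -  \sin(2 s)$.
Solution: Substitute $\theta = e^{t}u$.
Then $\theta_t = e^{t}(u_t + u)$, $\theta_{ss} = e^{t}u_{ss}$; substituting and dividing by $e^{t}$, the lower-order terms cancel: $u_t = \frac{1}{2}u_{ss}$ (standard heat equation).
Data for $u$: $u(s,0) = \theta(s,0) = -2 \sin(s) - \sin(2 s)$. The boundary conditions carry over: $u(0,t) = u(\pi,t) = 0$.
Separating variables: $u = \sum c_n e^{-n^2t/2} \sin(ns)$. From $u(s,0) = -2 \sin(s) - \sin(2 s)$: $c_1=-2, c_2=-1$.
So $u(s,t) = - e^{-2 t} \sin(2 s) - 2 e^{-t/2} \sin(s)$, and $\theta(s,t) = e^{t}u(s,t)$.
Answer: $\theta(s, t) = -2 e^{t/2} \sin(s) -  e^{-t} \sin(2 s)$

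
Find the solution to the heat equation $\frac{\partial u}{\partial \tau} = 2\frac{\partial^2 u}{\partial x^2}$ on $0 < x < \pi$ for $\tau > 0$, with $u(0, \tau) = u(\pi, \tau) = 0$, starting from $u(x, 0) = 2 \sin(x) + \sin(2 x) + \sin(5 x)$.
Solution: Separating variables: $u = \sum c_n e^{-2n^2\tau} \sin(nx)$. From $u(x,0) = 2 \sin(x) + \sin(2 x) + \sin(5 x)$: $c_1=2, c_2=1, c_5=1$.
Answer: $u(x, \tau) = 2 e^{-2 \tau} \sin(x) + e^{-8 \tau} \sin(2 x) + e^{-50 \tau} \sin(5 x)$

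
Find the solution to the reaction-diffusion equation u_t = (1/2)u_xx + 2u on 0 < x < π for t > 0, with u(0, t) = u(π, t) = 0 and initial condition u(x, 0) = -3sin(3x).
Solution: Substitute u = exp(2t)w, i.e. w = exp(-2t)u.
By the product rule, u_t = exp(2t)(w_t + 2w), u_xx = exp(2t)w_xx.
Substituting into the PDE and dividing by exp(2t): w_t + 2w = (1/2)w_xx + 2w.
The lower-order terms cancel, leaving the standard heat equation w_t = (1/2)w_xx.
Initial data for w: w(x,0) = u(x,0) = -3sin(3x). The boundary conditions carry over: w(0,t) = w(π,t) = 0.
Solve for w:
  Using separation of variables w = X(x)T(t):
  Eigenfunctions: sin(nx), n = 1, 2, 3, ...
  General solution: w(x, t) = Σ c_n sin(nx) exp(-n² t/2)
  Matching w(x,0) = -3sin(3x) term by term: c_3=-3.
Hence w(x,t) = -3exp(-9t/2)sin(3x).
Transform back: u(x,t) = exp(2t)w(x,t).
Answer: u(x, t) = -3exp(-5t/2)sin(3x)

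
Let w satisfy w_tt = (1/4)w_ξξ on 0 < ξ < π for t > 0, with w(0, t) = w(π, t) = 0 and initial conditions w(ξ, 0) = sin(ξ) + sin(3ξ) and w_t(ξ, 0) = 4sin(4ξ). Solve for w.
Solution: Using separation of variables w = X(ξ)T(t):
Eigenfunctions: sin(nξ), n = 1, 2, 3, ...
General solution: w(ξ, t) = Σ [A_n cos(n t/2) + B_n sin(n t/2)] sin(nξ)
From w(ξ,0) = sin(ξ) + sin(3ξ): A_1=1, A_3=1. From w_t(ξ,0) = 4sin(4ξ), using w_t(ξ,0) = Σ ω_n B_n sin(nξ) with ω_n = n/2: B_4 = 4/2 = 2.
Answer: w(ξ, t) = 2sin(2t)sin(4ξ) + sin(ξ)cos(t/2) + sin(3ξ)cos(3t/2)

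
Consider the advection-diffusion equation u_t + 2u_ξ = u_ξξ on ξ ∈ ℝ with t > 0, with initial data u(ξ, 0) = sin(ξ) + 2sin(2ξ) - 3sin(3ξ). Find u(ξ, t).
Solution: Change to a moving frame: let η = ξ - 2t, σ = t and write u(ξ,t) = w(η,σ).
By the chain rule u_t = w_σ - 2w_η, u_ξ = w_η, u_ξξ = w_ηη.
Then u_t + 2u_ξ = w_σ: the advection term cancels and the PDE becomes the heat equation w_σ = w_ηη on η ∈ ℝ.
Initial data: w(η,0) = u(η,0) = sin(η) + 2sin(2η) - 3sin(3η).
On η ∈ ℝ each mode satisfies (sin(nη))″ = -n² sin(nη), so exp(-n²σ) sin(nη) solves the heat equation; by superposition w(η,σ) = Σ c_n exp(-n²σ) sin(nη).
Reading off the coefficients: c_1=1, c_2=2, c_3=-3, so w(η,σ) = exp(-σ)sin(η) + 2exp(-4σ)sin(2η) - 3exp(-9σ)sin(3η).
Substituting back η = ξ - 2t, σ = t: u(ξ,t) = w(ξ - 2t, t).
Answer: u(ξ, t) = -exp(-t)sin(2t - ξ) - 2exp(-4t)sin(4t - 2ξ) + 3exp(-9t)sin(6t - 3ξ)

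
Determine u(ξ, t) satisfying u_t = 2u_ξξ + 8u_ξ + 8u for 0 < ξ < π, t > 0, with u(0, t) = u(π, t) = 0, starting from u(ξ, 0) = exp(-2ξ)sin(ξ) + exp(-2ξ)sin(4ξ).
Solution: Substitute u = exp(-2ξ)w.
Then u_ξ = exp(-2ξ)(w_ξ - 2w), u_ξξ = exp(-2ξ)(w_ξξ - 4w_ξ + 4w), u_t = exp(-2ξ)w_t; substituting and dividing by exp(-2ξ), the lower-order terms cancel: w_t = 2w_ξξ (standard heat equation).
Data for w: w(ξ,0) = exp(2ξ)u(ξ,0) = sin(ξ) + sin(4ξ). The boundary conditions carry over: w(0,t) = w(π,t) = 0.
Separating variables: w = Σ c_n exp(-2n²t) sin(nξ). From w(ξ,0) = sin(ξ) + sin(4ξ): c_1=1, c_4=1.
So w(ξ,t) = exp(-2t)sin(ξ) + exp(-32t)sin(4ξ), and u(ξ,t) = exp(-2ξ)w(ξ,t).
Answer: u(ξ, t) = exp(-2t)exp(-2ξ)sin(ξ) + exp(-32t)exp(-2ξ)sin(4ξ)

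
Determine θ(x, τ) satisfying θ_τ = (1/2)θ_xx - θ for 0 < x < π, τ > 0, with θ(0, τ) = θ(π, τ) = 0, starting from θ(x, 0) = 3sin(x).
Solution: Substitute θ = exp(-τ)u, i.e. u = exp(τ)θ.
By the product rule, θ_τ = exp(-τ)(u_τ - u), θ_xx = exp(-τ)u_xx.
Substituting into the PDE and dividing by exp(-τ): u_τ - u = (1/2)u_xx - u.
The lower-order terms cancel, leaving the standard heat equation u_τ = (1/2)u_xx.
Initial data for u: u(x,0) = θ(x,0) = 3sin(x). The boundary conditions carry over: u(0,τ) = u(π,τ) = 0.
Solve for u:
  Using separation of variables u = X(x)G(τ):
  Eigenfunctions: sin(nx), n = 1, 2, 3, ...
  General solution: u(x, τ) = Σ c_n sin(nx) exp(-n² τ/2)
  Matching u(x,0) = 3sin(x) term by term: c_1=3.
Hence u(x,τ) = 3exp(-τ/2)sin(x).
Transform back: θ(x,τ) = exp(-τ)u(x,τ).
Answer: θ(x, τ) = 3exp(-3τ/2)sin(x)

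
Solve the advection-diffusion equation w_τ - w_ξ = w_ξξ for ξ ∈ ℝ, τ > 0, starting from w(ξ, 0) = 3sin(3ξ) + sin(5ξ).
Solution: Moving frame: η = ξ + τ, σ = τ, w = u(η,σ), so w_τ = u_σ + u_η and w_ξξ = u_ηη.
Hence w_τ - w_ξ = u_σ and the PDE becomes the heat equation u_σ = u_ηη on η ∈ ℝ.
Initial data: u(η,0) = w(η,0) = 3sin(3η) + sin(5η). Each mode sin(nη) decays as exp(-n²σ) on ℝ, so u(η,σ) = Σ c_n exp(-n²σ) sin(nη) with c_3=3, c_5=1: u(η,σ) = 3exp(-9σ)sin(3η) + exp(-25σ)sin(5η).
Substituting back: w(ξ,τ) = u(ξ + τ, τ).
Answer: w(ξ, τ) = 3exp(-9τ)sin(3ξ + 3τ) + exp(-25τ)sin(5ξ + 5τ)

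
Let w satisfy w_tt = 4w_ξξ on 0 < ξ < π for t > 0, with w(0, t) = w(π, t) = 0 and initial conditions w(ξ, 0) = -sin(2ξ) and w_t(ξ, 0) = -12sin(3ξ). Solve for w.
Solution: Using separation of variables w = X(ξ)T(t):
Eigenfunctions: sin(nξ), n = 1, 2, 3, ...
General solution: w(ξ, t) = Σ [A_n cos(2n t) + B_n sin(2n t)] sin(nξ)
From w(ξ,0) = -sin(2ξ): A_2=-1. From w_t(ξ,0) = -12sin(3ξ), using w_t(ξ,0) = Σ ω_n B_n sin(nξ) with ω_n = 2n: B_3 = (-12)/6 = -2.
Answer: w(ξ, t) = -2sin(6t)sin(3ξ) - sin(2ξ)cos(4t)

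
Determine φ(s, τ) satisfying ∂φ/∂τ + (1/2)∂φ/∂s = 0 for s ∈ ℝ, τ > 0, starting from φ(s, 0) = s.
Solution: By method of characteristics (waves move right with speed 1/2):
Along characteristics s - (1/2)τ = const, φ is constant, so φ(s,τ) = f(s - (1/2)τ) with f = φ(·, 0).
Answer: φ(s, τ) = s - (1/2)τ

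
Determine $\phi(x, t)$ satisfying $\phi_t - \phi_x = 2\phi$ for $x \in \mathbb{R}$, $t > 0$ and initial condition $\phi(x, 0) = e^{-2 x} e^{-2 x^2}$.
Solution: Substitute $\phi = e^{-2x}u$, i.e. $u = e^{2x}\phi$.
By the product rule, $\phi_x = e^{-2x}(u_x - 2u)$, $\phi_t = e^{-2x}u_t$.
Substituting into the PDE and dividing by $e^{-2x}$: $u_t - (u_x - 2u) = 2u$.
The lower-order terms cancel, leaving the standard advection equation $u_t - u_x = 0$.
Initial data for $u$: $u(x,0) = e^{2x}\phi(x,0) = e^{-2 x^2}$.
Solve for $u$:
  By method of characteristics (waves move left with speed 1):
  Along characteristics $x + t =$ const, $u$ is constant, so $u(x,t) = f(x + t)$ with $f = u( \cdot , 0)$.
Hence $u(x,t) = e^{-2 (t + x)^2}$.
Transform back: $\phi(x,t) = e^{-2x}u(x,t)$.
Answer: $\phi(x, t) = e^{-2 x} e^{-2 (t + x)^2}$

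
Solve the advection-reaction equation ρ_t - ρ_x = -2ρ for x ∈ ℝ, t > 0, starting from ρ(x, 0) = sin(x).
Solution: Substitute ρ = exp(-2t)u, i.e. u = exp(2t)ρ.
By the product rule, ρ_t = exp(-2t)(u_t - 2u), ρ_x = exp(-2t)u_x.
Substituting into the PDE and dividing by exp(-2t): u_t - 2u - u_x = -2u.
The lower-order terms cancel, leaving the standard advection equation u_t - u_x = 0.
Initial data for u: u(x,0) = ρ(x,0) = sin(x).
Solve for u:
  By method of characteristics (waves move left with speed 1):
  Along characteristics x + t = const, u is constant, so u(x,t) = f(x + t) with f = u(·, 0).
Hence u(x,t) = sin(t + x).
Transform back: ρ(x,t) = exp(-2t)u(x,t).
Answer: ρ(x, t) = exp(-2t)sin(t + x)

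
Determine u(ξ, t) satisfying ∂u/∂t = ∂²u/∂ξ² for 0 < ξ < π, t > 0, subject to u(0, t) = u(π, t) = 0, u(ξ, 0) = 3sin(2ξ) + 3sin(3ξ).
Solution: Separating variables: u = Σ c_n exp(-n²t) sin(nξ). From u(ξ,0) = 3sin(2ξ) + 3sin(3ξ): c_2=3, c_3=3.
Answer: u(ξ, t) = 3exp(-4t)sin(2ξ) + 3exp(-9t)sin(3ξ)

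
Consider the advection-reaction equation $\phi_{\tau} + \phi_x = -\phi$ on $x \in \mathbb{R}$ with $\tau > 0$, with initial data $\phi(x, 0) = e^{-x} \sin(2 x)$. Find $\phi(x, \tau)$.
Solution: Substitute $\phi = e^{-x}u$, i.e. $u = e^{x}\phi$.
By the product rule, $\phi_x = e^{-x}(u_x - u)$, $\phi_{\tau} = e^{-x}u_{\tau}$.
Substituting into the PDE and dividing by $e^{-x}$: $u_{\tau} + (u_x - u) = -u$.
The lower-order terms cancel, leaving the standard advection equation $u_{\tau} + u_x = 0$.
Initial data for $u$: $u(x,0) = e^{x}\phi(x,0) = \sin(2 x)$.
Solve for $u$:
  By method of characteristics (waves move right with speed 1):
  Along characteristics $x - \tau =$ const, $u$ is constant, so $u(x,\tau) = f(x - \tau)$ with $f = u( \cdot , 0)$.
Hence $u(x,\tau) = \sin(2 x - 2 \tau)$.
Transform back: $\phi(x,\tau) = e^{-x}u(x,\tau)$.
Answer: $\phi(x, \tau) = - e^{-x} \sin(2 \tau - 2 x)$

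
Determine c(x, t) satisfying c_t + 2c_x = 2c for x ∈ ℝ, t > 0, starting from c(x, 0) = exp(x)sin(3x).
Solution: Substitute c = exp(x)u.
Then c_x = exp(x)(u_x + u), c_t = exp(x)u_t; substituting and dividing by exp(x), the lower-order terms cancel: u_t + 2u_x = 0 (standard advection equation).
Data for u: u(x,0) = exp(-x)c(x,0) = sin(3x).
By characteristics (dx/dt = 2), u(x,t) = f(x - 2t) with f = u(·, 0).
So u(x,t) = -sin(6t - 3x), and c(x,t) = exp(x)u(x,t).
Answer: c(x, t) = -exp(x)sin(6t - 3x)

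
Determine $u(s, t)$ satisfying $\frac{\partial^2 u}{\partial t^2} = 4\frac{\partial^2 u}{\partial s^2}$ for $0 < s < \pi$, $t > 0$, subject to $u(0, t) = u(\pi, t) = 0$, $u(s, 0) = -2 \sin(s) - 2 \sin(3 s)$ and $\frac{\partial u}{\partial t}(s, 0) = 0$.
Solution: Using separation of variables $u = X(s)T(t)$:
Eigenfunctions: $\sin(ns)$, $n = 1, 2, 3, \ldots$
General solution: $u(s, t) = \sum [A_n \cos(2n t) + B_n \sin(2n t)] \sin(ns)$
From $u(s,0) = -2 \sin(s) - 2 \sin(3 s)$: $A_1=-2, A_3=-2$. From $u_t(s,0) = 0$: all $B_n = 0$.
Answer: $u(s, t) = -2 \sin(s) \cos(2 t) - 2 \sin(3 s) \cos(6 t)$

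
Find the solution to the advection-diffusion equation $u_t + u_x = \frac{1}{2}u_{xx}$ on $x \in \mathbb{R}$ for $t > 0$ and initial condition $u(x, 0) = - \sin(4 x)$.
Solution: Moving frame: $\eta = x - t$, $\sigma = t$, $u = w(\eta,\sigma)$, so $u_t = w_{\sigma} - w_{\eta}$ and $u_{xx} = w_{\eta\eta}$.
Hence $u_t + u_x = w_{\sigma}$ and the PDE becomes the heat equation $w_{\sigma} = \frac{1}{2}w_{\eta\eta}$ on $\eta \in \mathbb{R}$.
Initial data: $w(\eta,0) = u(\eta,0) = - \sin(4 \eta)$. Each mode $\sin(n\eta)$ decays as $e^{-n^2\sigma/2}$ on $\mathbb{R}$, so $w(\eta,\sigma) = \sum c_n e^{-n^2\sigma/2} \sin(n\eta)$ with $c_4=-1$: $w(\eta,\sigma) = - e^{-8 \sigma} \sin(4 \eta)$.
Substituting back: $u(x,t) = w(x - t, t)$.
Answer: $u(x, t) = e^{-8 t} \sin(4 t - 4 x)$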